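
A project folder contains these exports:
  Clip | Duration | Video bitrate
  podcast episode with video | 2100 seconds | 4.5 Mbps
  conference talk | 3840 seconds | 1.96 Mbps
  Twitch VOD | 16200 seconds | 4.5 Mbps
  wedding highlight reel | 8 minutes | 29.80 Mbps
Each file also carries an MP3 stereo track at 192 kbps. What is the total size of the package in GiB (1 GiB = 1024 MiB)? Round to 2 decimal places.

Audio: 192 kbps = 0.192 Mbps.
podcast episode with video: 4.692 Mbps × 2100 s = 9853.2 Mb
conference talk: 2.152 Mbps × 3840 s = 8263.7 Mb
Twitch VOD: 4.692 Mbps × 16200 s = 76010.4 Mb
wedding highlight reel: 29.992 Mbps × 480 s = 14396.2 Mb
Total: 108523.4 Mb = 13565.4 MB.
= 12.63 GiB.

12.63 GiB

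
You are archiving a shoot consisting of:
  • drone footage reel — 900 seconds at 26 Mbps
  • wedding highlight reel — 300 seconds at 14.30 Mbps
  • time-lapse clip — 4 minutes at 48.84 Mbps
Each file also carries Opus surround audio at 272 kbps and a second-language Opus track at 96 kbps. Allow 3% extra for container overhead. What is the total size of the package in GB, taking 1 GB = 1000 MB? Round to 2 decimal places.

5.14 GB

Audio total: 272 + 96 = 368 kbps = 0.368 Mbps.
drone footage reel: 26.368 Mbps × 900 s × 1.03 = 24443.1 Mb
wedding highlight reel: 14.668 Mbps × 300 s × 1.03 = 4532.4 Mb
time-lapse clip: 49.208 Mbps × 240 s × 1.03 = 12164.2 Mb
Total: 41139.8 Mb = 5142.5 MB.
= 5.142 GB.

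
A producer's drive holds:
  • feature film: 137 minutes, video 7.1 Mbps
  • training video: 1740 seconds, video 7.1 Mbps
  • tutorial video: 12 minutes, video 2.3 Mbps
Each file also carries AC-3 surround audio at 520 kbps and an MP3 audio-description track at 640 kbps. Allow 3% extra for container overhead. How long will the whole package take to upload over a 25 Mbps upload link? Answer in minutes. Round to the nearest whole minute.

58 minutes

Audio total: 520 + 640 = 1160 kbps = 1.160 Mbps.
feature film: 8.260 Mbps × 8220 s × 1.03 = 69934.1 Mb
training video: 8.260 Mbps × 1740 s × 1.03 = 14803.6 Mb
tutorial video: 3.460 Mbps × 720 s × 1.03 = 2565.9 Mb
Total: 87303.6 Mb = 10913.0 MB.
At 25 Mbps: 87303.6 / 25 = 3492 s ≈ 58.2 minutes.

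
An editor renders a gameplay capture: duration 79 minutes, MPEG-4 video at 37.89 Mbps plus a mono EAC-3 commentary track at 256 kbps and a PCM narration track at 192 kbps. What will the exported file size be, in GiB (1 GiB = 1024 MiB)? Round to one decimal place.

21.2 GiB

79 min = 4740 s
Audio total: 256 + 192 = 448 kbps = 0.448 Mbps.
Total bitrate: 37.89 + 0.448 = 38.338 Mbps.
Stream data: 38.338 Mbps × 4740 s = 181722.1 Mb.
181,722 Mb = 22,715,265,000 bytes ÷ 1,073,741,824 = 21.16 GiB.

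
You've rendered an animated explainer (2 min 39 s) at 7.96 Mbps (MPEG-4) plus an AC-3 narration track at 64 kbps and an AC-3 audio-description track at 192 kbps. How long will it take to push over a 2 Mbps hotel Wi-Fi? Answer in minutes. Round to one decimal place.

2 min 39 s = 159 s
Audio total: 64 + 192 = 256 kbps = 0.256 Mbps.
Total bitrate: 8.216 Mbps.
File: 8.216 Mbps × 159 s = 1306.3 Mb.
At 2 Mbps: 1306.3 / 2 = 653.2 s ≈ 10.9 minutes.

10.9 minutes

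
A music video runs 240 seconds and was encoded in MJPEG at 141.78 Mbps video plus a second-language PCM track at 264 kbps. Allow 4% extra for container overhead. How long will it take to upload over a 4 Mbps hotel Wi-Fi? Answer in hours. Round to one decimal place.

2.5 hours

Audio: 264 kbps = 0.264 Mbps.
Total bitrate: 142.044 Mbps.
File: 142.044 Mbps × 240 s = 34090.6 Mb.
With 4% container overhead: ×1.04. → 35454.2 Mb.
At 4 Mbps: 35454.2 / 4 = 8863.5 s ≈ 2.46 hours.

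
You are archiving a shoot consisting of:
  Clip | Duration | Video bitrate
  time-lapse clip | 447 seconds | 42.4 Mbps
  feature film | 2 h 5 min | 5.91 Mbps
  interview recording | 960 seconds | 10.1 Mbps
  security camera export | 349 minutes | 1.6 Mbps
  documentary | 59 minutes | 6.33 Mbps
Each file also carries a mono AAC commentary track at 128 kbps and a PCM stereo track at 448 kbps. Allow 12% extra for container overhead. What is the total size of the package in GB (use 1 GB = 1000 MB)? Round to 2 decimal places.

Audio total: 128 + 448 = 576 kbps = 0.576 Mbps.
time-lapse clip: 42.976 Mbps × 447 s × 1.12 = 21515.5 Mb
feature film: 6.486 Mbps × 7500 s × 1.12 = 54482.4 Mb
interview recording: 10.676 Mbps × 960 s × 1.12 = 11478.8 Mb
security camera export: 2.176 Mbps × 20940 s × 1.12 = 51033.3 Mb
documentary: 6.906 Mbps × 3540 s × 1.12 = 27380.9 Mb
Total: 165890.9 Mb = 20736.4 MB.
= 20.74 GB.

20.74 GB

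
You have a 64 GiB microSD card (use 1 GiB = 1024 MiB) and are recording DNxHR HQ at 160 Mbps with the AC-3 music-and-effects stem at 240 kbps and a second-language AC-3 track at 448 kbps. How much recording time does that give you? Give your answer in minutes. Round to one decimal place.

57.0 minutes

Audio total: 240 + 448 = 688 kbps = 0.688 Mbps.
Total bitrate: 160 + 0.688 = 160.688 Mbps.
Capacity: 64 GiB = 549,756 Mb.
Recording time: 549,756 / 160.688 = 3,421 s ≈ 57.0 minutes.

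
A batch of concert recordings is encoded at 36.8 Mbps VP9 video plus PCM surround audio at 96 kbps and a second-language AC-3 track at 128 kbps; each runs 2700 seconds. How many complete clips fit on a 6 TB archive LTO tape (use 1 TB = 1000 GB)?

480

Audio total: 96 + 128 = 224 kbps = 0.224 Mbps.
Total bitrate: 37.024 Mbps.
Per item: 37.024 Mbps × 2700 s = 99,965 Mb = 12,496 MB.
Capacity: 6 TB = 48,000,000 Mb; 480.17 items → 480 complete.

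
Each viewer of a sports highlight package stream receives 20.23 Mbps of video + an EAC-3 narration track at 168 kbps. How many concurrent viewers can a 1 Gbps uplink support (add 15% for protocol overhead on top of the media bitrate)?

Audio: 168 kbps = 0.168 Mbps.
Per-viewer media rate: 20.398 Mbps.
On the wire with 15% overhead: 23.458 Mbps.
1 Gbps = 1,000 Mbps; 1,000 / 23.458 = 42.63 → 42 viewers.

42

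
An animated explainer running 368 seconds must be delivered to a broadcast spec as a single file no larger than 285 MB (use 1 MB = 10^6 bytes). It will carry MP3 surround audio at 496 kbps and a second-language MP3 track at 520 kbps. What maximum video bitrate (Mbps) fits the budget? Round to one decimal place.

Budget: 285 MB = 2280.0 Mb.
Total bitrate budget: 2280.0 Mb / 368 s = 6.196 Mbps.
Audio total: 496 + 520 = 1016 kbps = 1.016 Mbps.
Video: 6.196 − 1.016 = 5.180 Mbps.

5.2 Mbps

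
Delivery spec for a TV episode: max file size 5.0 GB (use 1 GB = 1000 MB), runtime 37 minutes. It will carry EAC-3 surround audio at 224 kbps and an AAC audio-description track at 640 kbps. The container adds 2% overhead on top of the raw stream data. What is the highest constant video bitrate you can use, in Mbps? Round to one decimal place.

Budget: 5.0 GB = 40000.0 Mb.
Stream payload after overhead: 40000.0 / 1.02 = 39215.7 Mb.
37 min = 2220 s
Total bitrate budget: 39215.7 Mb / 2220 s = 17.665 Mbps.
Audio total: 224 + 640 = 864 kbps = 0.864 Mbps.
Video: 17.665 − 0.864 = 16.801 Mbps.

16.8 Mbps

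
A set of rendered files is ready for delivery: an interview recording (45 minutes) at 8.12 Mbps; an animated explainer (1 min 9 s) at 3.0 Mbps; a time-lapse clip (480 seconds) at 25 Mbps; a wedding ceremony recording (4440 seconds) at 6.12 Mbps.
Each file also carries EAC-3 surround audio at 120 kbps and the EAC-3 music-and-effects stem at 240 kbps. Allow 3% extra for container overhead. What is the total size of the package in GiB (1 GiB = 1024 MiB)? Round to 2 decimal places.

7.68 GiB

Audio total: 120 + 240 = 360 kbps = 0.360 Mbps.
interview recording: 8.480 Mbps × 2700 s × 1.03 = 23582.9 Mb
animated explainer: 3.360 Mbps × 69 s × 1.03 = 238.8 Mb
time-lapse clip: 25.360 Mbps × 480 s × 1.03 = 12538.0 Mb
wedding ceremony recording: 6.480 Mbps × 4440 s × 1.03 = 29634.3 Mb
Total: 65994.0 Mb = 8249.2 MB.
= 7.683 GiB.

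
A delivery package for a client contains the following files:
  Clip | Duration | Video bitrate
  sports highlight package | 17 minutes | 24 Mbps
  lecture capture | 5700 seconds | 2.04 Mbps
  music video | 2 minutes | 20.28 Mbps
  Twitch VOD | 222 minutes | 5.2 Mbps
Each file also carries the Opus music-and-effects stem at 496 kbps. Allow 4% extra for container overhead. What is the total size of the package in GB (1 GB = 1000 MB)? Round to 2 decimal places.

15.31 GB

Audio: 496 kbps = 0.496 Mbps.
sports highlight package: 24.496 Mbps × 1020 s × 1.04 = 25985.4 Mb
lecture capture: 2.536 Mbps × 5700 s × 1.04 = 15033.4 Mb
music video: 20.776 Mbps × 120 s × 1.04 = 2592.8 Mb
Twitch VOD: 5.696 Mbps × 13320 s × 1.04 = 78905.5 Mb
Total: 122517.2 Mb = 15314.6 MB.
= 15.31 GB.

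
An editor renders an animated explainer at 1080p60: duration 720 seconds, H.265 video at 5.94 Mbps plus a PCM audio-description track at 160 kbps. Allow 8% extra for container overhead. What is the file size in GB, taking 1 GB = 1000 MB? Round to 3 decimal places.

0.593 GB

Audio: 160 kbps = 0.160 Mbps.
Total bitrate: 5.94 + 0.160 = 6.100 Mbps.
Stream data: 6.100 Mbps × 720 s = 4392.0 Mb.
With 8% container overhead: ×1.08.
4,743 Mb ÷ 8 = 592.9 MB → 0.5929 GB.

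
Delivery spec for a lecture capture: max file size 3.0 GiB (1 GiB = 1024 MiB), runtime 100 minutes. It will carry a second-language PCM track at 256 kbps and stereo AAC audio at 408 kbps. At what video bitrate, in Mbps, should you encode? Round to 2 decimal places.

3.63 Mbps

Budget: 3.0 GiB = 25769.8 Mb.
100 min = 6000 s
Total bitrate budget: 25769.8 Mb / 6000 s = 4.295 Mbps.
Audio total: 256 + 408 = 664 kbps = 0.664 Mbps.
Video: 4.295 − 0.664 = 3.631 Mbps.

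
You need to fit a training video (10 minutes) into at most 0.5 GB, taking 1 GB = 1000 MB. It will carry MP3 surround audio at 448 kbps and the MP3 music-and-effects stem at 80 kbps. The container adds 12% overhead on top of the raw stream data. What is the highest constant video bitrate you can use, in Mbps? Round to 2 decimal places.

Budget: 0.5 GB = 4000.0 Mb.
Stream payload after overhead: 4000.0 / 1.12 = 3571.4 Mb.
10 min = 600 s
Total bitrate budget: 3571.4 Mb / 600 s = 5.952 Mbps.
Audio total: 448 + 80 = 528 kbps = 0.528 Mbps.
Video: 5.952 − 0.528 = 5.424 Mbps.

5.42 Mbps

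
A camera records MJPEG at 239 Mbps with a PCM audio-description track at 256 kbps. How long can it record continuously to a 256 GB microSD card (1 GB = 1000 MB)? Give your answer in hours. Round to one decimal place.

2.4 hours

Audio: 256 kbps = 0.256 Mbps.
Total bitrate: 239 + 0.256 = 239.256 Mbps.
Capacity: 256 GB = 2,048,000 Mb.
Recording time: 2,048,000 / 239.256 = 8,560 s ≈ 2.38 hours.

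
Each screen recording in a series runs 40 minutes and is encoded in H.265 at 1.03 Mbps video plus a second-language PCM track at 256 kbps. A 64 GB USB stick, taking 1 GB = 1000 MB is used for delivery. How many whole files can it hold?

165

40 min = 2400 s
Audio: 256 kbps = 0.256 Mbps.
Total bitrate: 1.286 Mbps.
Per item: 1.286 Mbps × 2400 s = 3,086 Mb = 385.8 MB.
Capacity: 64 GB = 512,000 Mb; 165.89 items → 165 complete.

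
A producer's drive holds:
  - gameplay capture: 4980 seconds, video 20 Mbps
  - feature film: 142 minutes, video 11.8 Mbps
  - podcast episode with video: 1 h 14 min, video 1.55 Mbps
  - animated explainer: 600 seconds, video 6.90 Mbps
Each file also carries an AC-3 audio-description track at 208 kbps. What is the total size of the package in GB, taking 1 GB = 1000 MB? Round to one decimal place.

Audio: 208 kbps = 0.208 Mbps.
gameplay capture: 20.208 Mbps × 4980 s = 100635.8 Mb
feature film: 12.008 Mbps × 8520 s = 102308.2 Mb
podcast episode with video: 1.758 Mbps × 4440 s = 7805.5 Mb
animated explainer: 7.108 Mbps × 600 s = 4264.8 Mb
Total: 215014.3 Mb = 26876.8 MB.
= 26.88 GB.

26.9 GB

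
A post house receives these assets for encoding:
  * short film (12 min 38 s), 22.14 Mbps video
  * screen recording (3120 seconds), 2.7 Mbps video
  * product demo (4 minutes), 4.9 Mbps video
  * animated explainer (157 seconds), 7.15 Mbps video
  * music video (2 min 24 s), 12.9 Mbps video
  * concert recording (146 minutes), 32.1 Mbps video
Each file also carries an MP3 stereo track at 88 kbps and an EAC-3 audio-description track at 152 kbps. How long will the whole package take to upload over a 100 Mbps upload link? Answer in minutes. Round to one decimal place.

Audio total: 88 + 152 = 240 kbps = 0.240 Mbps.
short film: 22.380 Mbps × 758 s = 16964.0 Mb
screen recording: 2.940 Mbps × 3120 s = 9172.8 Mb
product demo: 5.140 Mbps × 240 s = 1233.6 Mb
animated explainer: 7.390 Mbps × 157 s = 1160.2 Mb
music video: 13.140 Mbps × 144 s = 1892.2 Mb
concert recording: 32.340 Mbps × 8760 s = 283298.4 Mb
Total: 313721.2 Mb = 39215.2 MB.
At 100 Mbps: 313721.2 / 100 = 3137 s ≈ 52.3 minutes.

52.3 minutes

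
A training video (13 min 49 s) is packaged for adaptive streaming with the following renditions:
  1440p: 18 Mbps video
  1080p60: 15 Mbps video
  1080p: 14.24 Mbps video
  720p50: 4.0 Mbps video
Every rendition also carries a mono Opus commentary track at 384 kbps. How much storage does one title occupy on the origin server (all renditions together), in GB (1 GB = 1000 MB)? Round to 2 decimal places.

5.47 GB

13 min 49 s = 829 s
Audio: 384 kbps = 0.384 Mbps.
Sum of rendition bitrates: (18+0.384) + (15+0.384) + (14.24+0.384) + (4.0+0.384) = 52.776 Mbps.
× 829 s = 43,751 Mb = 5,469 MB = 5.469 GB.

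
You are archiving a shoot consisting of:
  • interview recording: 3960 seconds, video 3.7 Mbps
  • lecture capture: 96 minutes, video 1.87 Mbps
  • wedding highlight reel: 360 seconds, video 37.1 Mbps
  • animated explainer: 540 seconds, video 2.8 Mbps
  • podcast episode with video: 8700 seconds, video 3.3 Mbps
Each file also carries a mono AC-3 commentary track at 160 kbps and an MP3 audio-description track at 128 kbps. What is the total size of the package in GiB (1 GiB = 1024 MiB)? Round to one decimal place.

8.7 GiB

Audio total: 160 + 128 = 288 kbps = 0.288 Mbps.
interview recording: 3.988 Mbps × 3960 s = 15792.5 Mb
lecture capture: 2.158 Mbps × 5760 s = 12430.1 Mb
wedding highlight reel: 37.388 Mbps × 360 s = 13459.7 Mb
animated explainer: 3.088 Mbps × 540 s = 1667.5 Mb
podcast episode with video: 3.588 Mbps × 8700 s = 31215.6 Mb
Total: 74565.4 Mb = 9320.7 MB.
= 8.681 GiB.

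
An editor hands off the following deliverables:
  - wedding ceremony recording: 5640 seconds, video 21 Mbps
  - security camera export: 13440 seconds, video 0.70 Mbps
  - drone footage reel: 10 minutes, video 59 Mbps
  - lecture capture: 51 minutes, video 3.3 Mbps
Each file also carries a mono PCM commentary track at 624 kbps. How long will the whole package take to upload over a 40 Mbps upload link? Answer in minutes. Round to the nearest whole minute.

78 minutes

Audio: 624 kbps = 0.624 Mbps.
wedding ceremony recording: 21.624 Mbps × 5640 s = 121959.4 Mb
security camera export: 1.324 Mbps × 13440 s = 17794.6 Mb
drone footage reel: 59.624 Mbps × 600 s = 35774.4 Mb
lecture capture: 3.924 Mbps × 3060 s = 12007.4 Mb
Total: 187535.8 Mb = 23442.0 MB.
At 40 Mbps: 187535.8 / 40 = 4688 s ≈ 78.1 minutes.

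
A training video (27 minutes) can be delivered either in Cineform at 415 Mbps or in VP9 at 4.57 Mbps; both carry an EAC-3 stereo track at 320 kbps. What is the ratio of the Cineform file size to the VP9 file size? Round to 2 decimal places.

27 min = 1620 s
Audio: 320 kbps = 0.320 Mbps.
Cineform: 415.320 Mbps × 1620 s = 672818.4 Mb = 84.102 GB.
VP9: 4.890 Mbps × 1620 s = 7921.8 Mb = 0.990 GB.
Ratio: 84.102 / 0.990 = 84.933.

84.93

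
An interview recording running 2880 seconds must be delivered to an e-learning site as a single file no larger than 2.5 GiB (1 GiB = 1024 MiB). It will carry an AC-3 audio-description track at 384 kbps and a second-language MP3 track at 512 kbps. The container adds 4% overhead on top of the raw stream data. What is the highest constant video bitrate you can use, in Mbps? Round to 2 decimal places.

6.27 Mbps

Budget: 2.5 GiB = 21474.8 Mb.
Stream payload after overhead: 21474.8 / 1.04 = 20648.9 Mb.
Total bitrate budget: 20648.9 Mb / 2880 s = 7.170 Mbps.
Audio total: 384 + 512 = 896 kbps = 0.896 Mbps.
Video: 7.170 − 0.896 = 6.274 Mbps.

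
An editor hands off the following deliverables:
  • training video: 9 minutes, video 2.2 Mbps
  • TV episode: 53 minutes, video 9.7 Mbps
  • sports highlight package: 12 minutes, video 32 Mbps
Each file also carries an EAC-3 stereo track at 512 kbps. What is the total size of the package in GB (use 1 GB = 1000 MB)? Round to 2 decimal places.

7.17 GB

Audio: 512 kbps = 0.512 Mbps.
training video: 2.712 Mbps × 540 s = 1464.5 Mb
TV episode: 10.212 Mbps × 3180 s = 32474.2 Mb
sports highlight package: 32.512 Mbps × 720 s = 23408.6 Mb
Total: 57347.3 Mb = 7168.4 MB.
= 7.168 GB.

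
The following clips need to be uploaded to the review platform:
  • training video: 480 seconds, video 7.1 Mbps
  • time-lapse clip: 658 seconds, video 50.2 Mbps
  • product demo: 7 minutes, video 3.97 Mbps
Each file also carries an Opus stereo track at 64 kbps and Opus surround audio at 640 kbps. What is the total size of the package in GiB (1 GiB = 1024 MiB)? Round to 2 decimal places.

4.56 GiB

Audio total: 64 + 640 = 704 kbps = 0.704 Mbps.
training video: 7.804 Mbps × 480 s = 3745.9 Mb
time-lapse clip: 50.904 Mbps × 658 s = 33494.8 Mb
product demo: 4.674 Mbps × 420 s = 1963.1 Mb
Total: 39203.8 Mb = 4900.5 MB.
= 4.564 GiB.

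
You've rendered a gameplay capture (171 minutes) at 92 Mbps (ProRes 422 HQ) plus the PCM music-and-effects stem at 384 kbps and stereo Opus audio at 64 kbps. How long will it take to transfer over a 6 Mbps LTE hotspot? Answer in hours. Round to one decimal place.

43.9 hours

171 min = 10260 s
Audio total: 384 + 64 = 448 kbps = 0.448 Mbps.
Total bitrate: 92.448 Mbps.
File: 92.448 Mbps × 10260 s = 948516.5 Mb.
At 6 Mbps: 948516.5 / 6 = 158086.1 s ≈ 43.9 hours.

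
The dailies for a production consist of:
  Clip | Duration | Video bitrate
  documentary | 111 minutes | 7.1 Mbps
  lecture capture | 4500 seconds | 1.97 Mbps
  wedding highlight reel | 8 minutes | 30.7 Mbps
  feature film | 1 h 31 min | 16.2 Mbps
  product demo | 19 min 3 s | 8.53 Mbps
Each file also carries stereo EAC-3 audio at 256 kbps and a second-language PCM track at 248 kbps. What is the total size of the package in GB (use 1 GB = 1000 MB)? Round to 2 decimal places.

Audio total: 256 + 248 = 504 kbps = 0.504 Mbps.
documentary: 7.604 Mbps × 6660 s = 50642.6 Mb
lecture capture: 2.474 Mbps × 4500 s = 11133.0 Mb
wedding highlight reel: 31.204 Mbps × 480 s = 14977.9 Mb
feature film: 16.704 Mbps × 5460 s = 91203.8 Mb
product demo: 9.034 Mbps × 1143 s = 10325.9 Mb
Total: 178283.3 Mb = 22285.4 MB.
= 22.29 GB.

22.29 GB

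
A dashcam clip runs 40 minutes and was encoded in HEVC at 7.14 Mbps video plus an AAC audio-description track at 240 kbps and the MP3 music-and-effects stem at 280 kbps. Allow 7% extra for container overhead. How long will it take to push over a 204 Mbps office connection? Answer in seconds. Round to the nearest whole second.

40 min = 2400 s
Audio total: 240 + 280 = 520 kbps = 0.520 Mbps.
Total bitrate: 7.660 Mbps.
File: 7.660 Mbps × 2400 s = 18384.0 Mb.
With 7% container overhead: ×1.07. → 19670.9 Mb.
At 204 Mbps: 19670.9 / 204 = 96.4 s ≈ 96.4 seconds.

96 seconds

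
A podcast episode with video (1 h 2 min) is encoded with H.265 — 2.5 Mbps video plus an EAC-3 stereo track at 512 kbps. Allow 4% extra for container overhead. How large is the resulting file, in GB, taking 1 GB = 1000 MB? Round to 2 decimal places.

1 h 2 min = 62 min = 3720 s
Audio: 512 kbps = 0.512 Mbps.
Total bitrate: 2.5 + 0.512 = 3.012 Mbps.
Stream data: 3.012 Mbps × 3720 s = 11204.6 Mb.
With 4% container overhead: ×1.04.
11,653 Mb ÷ 8 = 1,457 MB → 1.457 GB.

1.46 GB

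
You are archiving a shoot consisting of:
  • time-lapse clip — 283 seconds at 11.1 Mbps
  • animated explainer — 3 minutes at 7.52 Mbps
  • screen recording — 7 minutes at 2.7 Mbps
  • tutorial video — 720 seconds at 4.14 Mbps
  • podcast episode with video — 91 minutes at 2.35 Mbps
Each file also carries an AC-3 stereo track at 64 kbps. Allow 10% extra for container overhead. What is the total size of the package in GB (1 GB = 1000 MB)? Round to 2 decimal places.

Audio: 64 kbps = 0.064 Mbps.
time-lapse clip: 11.164 Mbps × 283 s × 1.10 = 3475.4 Mb
animated explainer: 7.584 Mbps × 180 s × 1.10 = 1501.6 Mb
screen recording: 2.764 Mbps × 420 s × 1.10 = 1277.0 Mb
tutorial video: 4.204 Mbps × 720 s × 1.10 = 3329.6 Mb
podcast episode with video: 2.414 Mbps × 5460 s × 1.10 = 14498.5 Mb
Total: 24082.0 Mb = 3010.3 MB.
= 3.010 GB.

3.01 GB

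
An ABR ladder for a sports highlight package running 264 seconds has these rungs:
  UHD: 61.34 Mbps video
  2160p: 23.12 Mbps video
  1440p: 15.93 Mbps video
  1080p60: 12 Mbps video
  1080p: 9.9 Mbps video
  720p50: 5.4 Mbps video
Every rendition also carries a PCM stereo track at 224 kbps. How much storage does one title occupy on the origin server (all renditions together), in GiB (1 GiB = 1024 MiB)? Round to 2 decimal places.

Audio: 224 kbps = 0.224 Mbps.
Sum of rendition bitrates: (61.34+0.224) + (23.12+0.224) + (15.93+0.224) + (12+0.224) + (9.9+0.224) + (5.4+0.224) = 129.034 Mbps.
× 264 s = 34,065 Mb = 4,258 MB = 3.966 GiB.

3.97 GiB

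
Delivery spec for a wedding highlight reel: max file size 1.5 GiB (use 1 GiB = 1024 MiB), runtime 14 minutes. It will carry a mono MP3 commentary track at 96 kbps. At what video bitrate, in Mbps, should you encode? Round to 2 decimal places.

Budget: 1.5 GiB = 12884.9 Mb.
14 min = 840 s
Total bitrate budget: 12884.9 Mb / 840 s = 15.339 Mbps.
Audio: 96 kbps = 0.096 Mbps.
Video: 15.339 − 0.096 = 15.243 Mbps.

15.24 Mbps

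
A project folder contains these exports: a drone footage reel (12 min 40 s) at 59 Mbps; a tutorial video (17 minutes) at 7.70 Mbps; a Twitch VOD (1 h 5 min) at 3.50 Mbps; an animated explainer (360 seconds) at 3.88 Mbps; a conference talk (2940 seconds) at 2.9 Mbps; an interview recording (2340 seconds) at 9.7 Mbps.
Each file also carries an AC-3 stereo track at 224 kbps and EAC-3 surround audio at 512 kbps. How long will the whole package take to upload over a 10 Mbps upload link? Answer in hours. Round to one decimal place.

3.0 hours

Audio total: 224 + 512 = 736 kbps = 0.736 Mbps.
drone footage reel: 59.736 Mbps × 760 s = 45399.4 Mb
tutorial video: 8.436 Mbps × 1020 s = 8604.7 Mb
Twitch VOD: 4.236 Mbps × 3900 s = 16520.4 Mb
animated explainer: 4.616 Mbps × 360 s = 1661.8 Mb
conference talk: 3.636 Mbps × 2940 s = 10689.8 Mb
interview recording: 10.436 Mbps × 2340 s = 24420.2 Mb
Total: 107296.3 Mb = 13412.0 MB.
At 10 Mbps: 107296.3 / 10 = 10730 s ≈ 2.98 hours.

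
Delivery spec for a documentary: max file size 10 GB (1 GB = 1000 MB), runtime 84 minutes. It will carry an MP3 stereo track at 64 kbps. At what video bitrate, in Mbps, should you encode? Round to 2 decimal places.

Budget: 10 GB = 80000.0 Mb.
84 min = 5040 s
Total bitrate budget: 80000.0 Mb / 5040 s = 15.873 Mbps.
Audio: 64 kbps = 0.064 Mbps.
Video: 15.873 − 0.064 = 15.809 Mbps.

15.81 Mbps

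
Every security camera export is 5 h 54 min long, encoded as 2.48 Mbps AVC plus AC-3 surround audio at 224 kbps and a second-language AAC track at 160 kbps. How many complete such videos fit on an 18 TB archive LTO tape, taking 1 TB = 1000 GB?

5 h 54 min = 354 min = 21240 s
Audio total: 224 + 160 = 384 kbps = 0.384 Mbps.
Total bitrate: 2.864 Mbps.
Per item: 2.864 Mbps × 21240 s = 60,831 Mb = 7,604 MB.
Capacity: 18 TB = 144,000,000 Mb; 2367.20 items → 2367 complete.

2367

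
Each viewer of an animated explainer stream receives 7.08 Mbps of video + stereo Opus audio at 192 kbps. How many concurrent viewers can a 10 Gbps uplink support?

Audio: 192 kbps = 0.192 Mbps.
Per-viewer media rate: 7.272 Mbps.
10 Gbps = 10,000 Mbps; 10,000 / 7.272 = 1375.14 → 1375 viewers.

1375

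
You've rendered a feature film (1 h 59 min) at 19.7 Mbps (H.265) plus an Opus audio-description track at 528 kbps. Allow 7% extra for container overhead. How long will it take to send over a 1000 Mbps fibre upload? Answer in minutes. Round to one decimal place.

1 h 59 min = 119 min = 7140 s
Audio: 528 kbps = 0.528 Mbps.
Total bitrate: 20.228 Mbps.
File: 20.228 Mbps × 7140 s = 144427.9 Mb.
With 7% container overhead: ×1.07. → 154537.9 Mb.
At 1000 Mbps: 154537.9 / 1000 = 154.5 s ≈ 2.58 minutes.

2.6 minutes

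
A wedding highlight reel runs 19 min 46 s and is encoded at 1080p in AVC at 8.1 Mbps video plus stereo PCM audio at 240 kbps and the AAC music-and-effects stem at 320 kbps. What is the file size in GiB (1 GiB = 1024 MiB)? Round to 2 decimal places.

1.20 GiB

19 min 46 s = 1186 s
Audio total: 240 + 320 = 560 kbps = 0.560 Mbps.
Total bitrate: 8.1 + 0.560 = 8.660 Mbps.
Stream data: 8.660 Mbps × 1186 s = 10270.8 Mb.
10,271 Mb = 1,283,845,000 bytes ÷ 1,073,741,824 = 1.196 GiB.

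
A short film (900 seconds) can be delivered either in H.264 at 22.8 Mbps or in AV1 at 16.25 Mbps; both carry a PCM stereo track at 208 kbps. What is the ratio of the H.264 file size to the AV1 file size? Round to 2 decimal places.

1.40

Audio: 208 kbps = 0.208 Mbps.
H.264: 23.008 Mbps × 900 s = 20707.2 Mb = 2.411 GiB.
AV1: 16.458 Mbps × 900 s = 14812.2 Mb = 1.724 GiB.
Ratio: 2.411 / 1.724 = 1.398.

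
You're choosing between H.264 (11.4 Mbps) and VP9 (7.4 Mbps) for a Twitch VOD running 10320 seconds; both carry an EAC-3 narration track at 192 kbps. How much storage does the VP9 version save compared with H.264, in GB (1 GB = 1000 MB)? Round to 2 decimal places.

Audio: 192 kbps = 0.192 Mbps.
H.264: 11.592 Mbps × 10320 s = 119629.4 Mb = 14.954 GB.
VP9: 7.592 Mbps × 10320 s = 78349.4 Mb = 9.794 GB.
Saving: 14.954 − 9.794 = 5.160 GB.

5.16 GB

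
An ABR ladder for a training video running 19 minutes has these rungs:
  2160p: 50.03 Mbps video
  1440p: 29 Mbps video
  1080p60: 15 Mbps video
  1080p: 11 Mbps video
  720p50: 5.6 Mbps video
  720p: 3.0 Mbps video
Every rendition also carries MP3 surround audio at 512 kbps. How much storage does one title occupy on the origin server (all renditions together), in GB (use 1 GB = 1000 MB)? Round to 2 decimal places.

19 min = 1140 s
Audio: 512 kbps = 0.512 Mbps.
Sum of rendition bitrates: (50.03+0.512) + (29+0.512) + (15+0.512) + (11+0.512) + (5.6+0.512) + (3.0+0.512) = 116.702 Mbps.
× 1140 s = 133,040 Mb = 16,630 MB = 16.63 GB.

16.63 GB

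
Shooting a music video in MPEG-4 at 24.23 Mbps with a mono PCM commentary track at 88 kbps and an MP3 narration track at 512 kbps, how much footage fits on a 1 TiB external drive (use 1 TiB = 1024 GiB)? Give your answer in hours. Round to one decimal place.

Audio total: 88 + 512 = 600 kbps = 0.600 Mbps.
Total bitrate: 24.23 + 0.600 = 24.830 Mbps.
Capacity: 1 TiB = 8,796,093 Mb.
Recording time: 8,796,093 / 24.830 = 354,253 s ≈ 98.4 hours.

98.4 hours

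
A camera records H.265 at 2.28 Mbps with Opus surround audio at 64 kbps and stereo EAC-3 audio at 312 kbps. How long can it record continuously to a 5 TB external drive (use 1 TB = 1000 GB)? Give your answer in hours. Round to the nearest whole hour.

4183 hours

Audio total: 64 + 312 = 376 kbps = 0.376 Mbps.
Total bitrate: 2.28 + 0.376 = 2.656 Mbps.
Capacity: 5 TB = 40,000,000 Mb.
Recording time: 40,000,000 / 2.656 = 15,060,241 s ≈ 4,183 hours.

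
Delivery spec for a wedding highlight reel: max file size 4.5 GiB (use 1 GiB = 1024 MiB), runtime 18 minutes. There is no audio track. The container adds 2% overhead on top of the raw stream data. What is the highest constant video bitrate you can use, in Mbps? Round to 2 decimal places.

35.09 Mbps

Budget: 4.5 GiB = 38654.7 Mb.
Stream payload after overhead: 38654.7 / 1.02 = 37896.8 Mb.
18 min = 1080 s
Total bitrate budget: 37896.8 Mb / 1080 s = 35.090 Mbps.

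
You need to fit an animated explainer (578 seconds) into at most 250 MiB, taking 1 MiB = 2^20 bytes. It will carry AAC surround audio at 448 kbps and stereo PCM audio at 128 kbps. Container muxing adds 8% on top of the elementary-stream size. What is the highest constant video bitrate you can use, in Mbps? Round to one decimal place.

2.8 Mbps

Budget: 250 MiB = 2097.2 Mb.
Stream payload after overhead: 2097.2 / 1.08 = 1941.8 Mb.
Total bitrate budget: 1941.8 Mb / 578 s = 3.360 Mbps.
Audio total: 448 + 128 = 576 kbps = 0.576 Mbps.
Video: 3.360 − 0.576 = 2.784 Mbps.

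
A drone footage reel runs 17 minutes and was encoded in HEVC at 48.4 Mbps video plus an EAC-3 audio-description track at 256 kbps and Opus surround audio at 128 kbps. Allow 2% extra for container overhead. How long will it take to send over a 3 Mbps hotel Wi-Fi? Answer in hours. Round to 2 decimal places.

17 min = 1020 s
Audio total: 256 + 128 = 384 kbps = 0.384 Mbps.
Total bitrate: 48.784 Mbps.
File: 48.784 Mbps × 1020 s = 49759.7 Mb.
With 2% container overhead: ×1.02. → 50754.9 Mb.
At 3 Mbps: 50754.9 / 3 = 16918.3 s ≈ 4.7 hours.

4.70 hours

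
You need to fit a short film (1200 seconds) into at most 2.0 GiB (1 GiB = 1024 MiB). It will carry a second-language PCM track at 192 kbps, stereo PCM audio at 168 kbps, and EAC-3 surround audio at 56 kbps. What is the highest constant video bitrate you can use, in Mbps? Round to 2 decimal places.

Budget: 2.0 GiB = 17179.9 Mb.
Total bitrate budget: 17179.9 Mb / 1200 s = 14.317 Mbps.
Audio total: 192 + 168 + 56 = 416 kbps = 0.416 Mbps.
Video: 14.317 − 0.416 = 13.901 Mbps.

13.90 Mbps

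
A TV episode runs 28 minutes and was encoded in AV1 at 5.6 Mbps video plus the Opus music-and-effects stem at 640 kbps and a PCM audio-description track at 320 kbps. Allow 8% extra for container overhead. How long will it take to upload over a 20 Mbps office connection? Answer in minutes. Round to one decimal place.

9.9 minutes

28 min = 1680 s
Audio total: 640 + 320 = 960 kbps = 0.960 Mbps.
Total bitrate: 6.560 Mbps.
File: 6.560 Mbps × 1680 s = 11020.8 Mb.
With 8% container overhead: ×1.08. → 11902.5 Mb.
At 20 Mbps: 11902.5 / 20 = 595.1 s ≈ 9.92 minutes.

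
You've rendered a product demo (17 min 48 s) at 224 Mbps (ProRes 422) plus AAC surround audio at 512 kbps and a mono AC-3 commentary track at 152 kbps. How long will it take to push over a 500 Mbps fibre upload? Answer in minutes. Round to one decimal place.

17 min 48 s = 1068 s
Audio total: 512 + 152 = 664 kbps = 0.664 Mbps.
Total bitrate: 224.664 Mbps.
File: 224.664 Mbps × 1068 s = 239941.2 Mb.
At 500 Mbps: 239941.2 / 500 = 479.9 s ≈ 8 minutes.

8.0 minutes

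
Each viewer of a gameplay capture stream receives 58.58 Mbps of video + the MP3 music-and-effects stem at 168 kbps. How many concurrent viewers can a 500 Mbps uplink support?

8

Audio: 168 kbps = 0.168 Mbps.
Per-viewer media rate: 58.748 Mbps.
500 Mbps = 500.0 Mbps; 500.0 / 58.748 = 8.51 → 8 viewers.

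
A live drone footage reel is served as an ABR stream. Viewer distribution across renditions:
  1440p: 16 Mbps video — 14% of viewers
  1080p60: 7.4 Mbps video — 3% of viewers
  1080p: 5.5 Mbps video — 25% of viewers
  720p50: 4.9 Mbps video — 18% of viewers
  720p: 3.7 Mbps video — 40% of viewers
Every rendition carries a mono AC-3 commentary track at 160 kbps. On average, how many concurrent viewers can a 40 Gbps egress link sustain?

Audio: 160 kbps = 0.160 Mbps.
Average per-viewer bitrate: 0.14×16.160 + 0.03×7.560 + 0.25×5.660 + 0.18×5.060 + 0.40×3.860 = 6.359 Mbps.
40 Gbps = 40,000 Mbps; 40,000 / 6.359 = 6290.30 → 6290.

6290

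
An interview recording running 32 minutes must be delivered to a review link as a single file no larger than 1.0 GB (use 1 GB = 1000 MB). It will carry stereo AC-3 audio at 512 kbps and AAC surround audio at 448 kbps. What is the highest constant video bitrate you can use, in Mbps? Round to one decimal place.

Budget: 1.0 GB = 8000.0 Mb.
32 min = 1920 s
Total bitrate budget: 8000.0 Mb / 1920 s = 4.167 Mbps.
Audio total: 512 + 448 = 960 kbps = 0.960 Mbps.
Video: 4.167 − 0.960 = 3.207 Mbps.

3.2 Mbps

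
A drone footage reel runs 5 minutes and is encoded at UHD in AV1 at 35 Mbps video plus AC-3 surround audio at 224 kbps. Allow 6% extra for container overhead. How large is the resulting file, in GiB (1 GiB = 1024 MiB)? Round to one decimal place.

5 min = 300 s
Audio: 224 kbps = 0.224 Mbps.
Total bitrate: 35 + 0.224 = 35.224 Mbps.
Stream data: 35.224 Mbps × 300 s = 10567.2 Mb.
With 6% container overhead: ×1.06.
11,201 Mb = 1,400,154,000 bytes ÷ 1,073,741,824 = 1.304 GiB.

1.3 GiB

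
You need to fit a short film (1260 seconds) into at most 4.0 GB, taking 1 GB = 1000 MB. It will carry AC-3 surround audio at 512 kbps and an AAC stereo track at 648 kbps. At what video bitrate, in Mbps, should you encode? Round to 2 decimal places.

Budget: 4.0 GB = 32000.0 Mb.
Total bitrate budget: 32000.0 Mb / 1260 s = 25.397 Mbps.
Audio total: 512 + 648 = 1160 kbps = 1.160 Mbps.
Video: 25.397 − 1.160 = 24.237 Mbps.

24.24 Mbps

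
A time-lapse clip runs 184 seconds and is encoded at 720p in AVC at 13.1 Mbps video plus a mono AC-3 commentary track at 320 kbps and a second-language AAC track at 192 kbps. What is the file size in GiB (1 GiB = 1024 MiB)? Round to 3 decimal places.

0.292 GiB

Audio total: 320 + 192 = 512 kbps = 0.512 Mbps.
Total bitrate: 13.1 + 0.512 = 13.612 Mbps.
Stream data: 13.612 Mbps × 184 s = 2504.6 Mb.
2,505 Mb = 313,076,000 bytes ÷ 1,073,741,824 = 0.2916 GiB.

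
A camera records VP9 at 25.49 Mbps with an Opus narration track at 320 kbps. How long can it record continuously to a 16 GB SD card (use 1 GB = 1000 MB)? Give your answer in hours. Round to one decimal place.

1.4 hours

Audio: 320 kbps = 0.320 Mbps.
Total bitrate: 25.49 + 0.320 = 25.810 Mbps.
Capacity: 16 GB = 128,000 Mb.
Recording time: 128,000 / 25.810 = 4,959 s ≈ 1.38 hours.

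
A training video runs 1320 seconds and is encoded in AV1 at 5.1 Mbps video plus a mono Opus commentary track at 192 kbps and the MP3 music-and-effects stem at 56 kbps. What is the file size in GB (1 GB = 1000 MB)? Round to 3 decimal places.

Audio total: 192 + 56 = 248 kbps = 0.248 Mbps.
Total bitrate: 5.1 + 0.248 = 5.348 Mbps.
Stream data: 5.348 Mbps × 1320 s = 7059.4 Mb.
7,059 Mb ÷ 8 = 882.4 MB → 0.8824 GB.

0.882 GB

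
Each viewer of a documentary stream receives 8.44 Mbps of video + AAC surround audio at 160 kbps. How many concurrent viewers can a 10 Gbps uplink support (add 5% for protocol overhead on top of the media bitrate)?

1107

Audio: 160 kbps = 0.160 Mbps.
Per-viewer media rate: 8.600 Mbps.
On the wire with 5% overhead: 9.030 Mbps.
10 Gbps = 10,000 Mbps; 10,000 / 9.030 = 1107.42 → 1107 viewers.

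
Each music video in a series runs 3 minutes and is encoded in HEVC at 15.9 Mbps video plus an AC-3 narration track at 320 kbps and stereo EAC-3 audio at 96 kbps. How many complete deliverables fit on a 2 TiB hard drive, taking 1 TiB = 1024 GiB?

5990

3 min = 180 s
Audio total: 320 + 96 = 416 kbps = 0.416 Mbps.
Total bitrate: 16.316 Mbps.
Per item: 16.316 Mbps × 180 s = 2,937 Mb = 367.1 MB.
Capacity: 2 TiB = 17,592,186 Mb; 5990.09 items → 5990 complete.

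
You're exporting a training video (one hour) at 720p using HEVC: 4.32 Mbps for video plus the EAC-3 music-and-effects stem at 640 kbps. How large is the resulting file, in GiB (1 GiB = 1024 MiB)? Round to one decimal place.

2.1 GiB

1 h = 3600 s
Audio: 640 kbps = 0.640 Mbps.
Total bitrate: 4.32 + 0.640 = 4.960 Mbps.
Stream data: 4.960 Mbps × 3600 s = 17856.0 Mb.
17,856 Mb = 2,232,000,000 bytes ÷ 1,073,741,824 = 2.079 GiB.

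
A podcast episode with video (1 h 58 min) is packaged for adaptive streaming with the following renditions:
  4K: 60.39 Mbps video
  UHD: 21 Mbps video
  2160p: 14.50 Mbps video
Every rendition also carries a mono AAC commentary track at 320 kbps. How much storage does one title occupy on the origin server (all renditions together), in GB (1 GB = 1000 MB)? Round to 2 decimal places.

85.71 GB

1 h 58 min = 118 min = 7080 s
Audio: 320 kbps = 0.320 Mbps.
Sum of rendition bitrates: (60.39+0.320) + (21+0.320) + (14.50+0.320) = 96.850 Mbps.
× 7080 s = 685,698 Mb = 85,712 MB = 85.71 GB.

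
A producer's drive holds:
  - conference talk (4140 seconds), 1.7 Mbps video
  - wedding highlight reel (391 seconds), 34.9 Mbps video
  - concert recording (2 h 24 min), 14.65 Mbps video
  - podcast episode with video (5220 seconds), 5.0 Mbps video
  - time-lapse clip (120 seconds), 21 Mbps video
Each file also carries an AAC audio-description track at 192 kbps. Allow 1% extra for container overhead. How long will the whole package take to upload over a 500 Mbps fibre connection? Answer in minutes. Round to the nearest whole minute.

6 minutes

Audio: 192 kbps = 0.192 Mbps.
conference talk: 1.892 Mbps × 4140 s × 1.01 = 7911.2 Mb
wedding highlight reel: 35.092 Mbps × 391 s × 1.01 = 13858.2 Mb
concert recording: 14.842 Mbps × 8640 s × 1.01 = 129517.2 Mb
podcast episode with video: 5.192 Mbps × 5220 s × 1.01 = 27373.3 Mb
time-lapse clip: 21.192 Mbps × 120 s × 1.01 = 2568.5 Mb
Total: 181228.4 Mb = 22653.5 MB.
At 500 Mbps: 181228.4 / 500 = 362 s ≈ 6.04 minutes.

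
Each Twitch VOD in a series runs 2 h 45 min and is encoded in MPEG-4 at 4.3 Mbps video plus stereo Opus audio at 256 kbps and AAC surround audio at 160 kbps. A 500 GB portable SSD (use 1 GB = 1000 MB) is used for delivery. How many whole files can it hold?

2 h 45 min = 165 min = 9900 s
Audio total: 256 + 160 = 416 kbps = 0.416 Mbps.
Total bitrate: 4.716 Mbps.
Per item: 4.716 Mbps × 9900 s = 46,688 Mb = 5,836 MB.
Capacity: 500 GB = 4,000,000 Mb; 85.67 items → 85 complete.

85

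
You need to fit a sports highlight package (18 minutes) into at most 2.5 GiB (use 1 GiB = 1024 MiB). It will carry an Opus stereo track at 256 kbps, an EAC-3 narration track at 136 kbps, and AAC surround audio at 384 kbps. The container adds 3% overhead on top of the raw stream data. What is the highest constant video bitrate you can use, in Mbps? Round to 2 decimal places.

Budget: 2.5 GiB = 21474.8 Mb.
Stream payload after overhead: 21474.8 / 1.03 = 20849.4 Mb.
18 min = 1080 s
Total bitrate budget: 20849.4 Mb / 1080 s = 19.305 Mbps.
Audio total: 256 + 136 + 384 = 776 kbps = 0.776 Mbps.
Video: 19.305 − 0.776 = 18.529 Mbps.

18.53 Mbps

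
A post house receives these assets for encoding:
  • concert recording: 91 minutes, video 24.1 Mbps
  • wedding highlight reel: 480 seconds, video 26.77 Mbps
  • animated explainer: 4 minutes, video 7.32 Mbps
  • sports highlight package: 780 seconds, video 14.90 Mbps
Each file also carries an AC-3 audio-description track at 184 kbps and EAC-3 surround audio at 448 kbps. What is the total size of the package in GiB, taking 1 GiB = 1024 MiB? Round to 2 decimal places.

Audio total: 184 + 448 = 632 kbps = 0.632 Mbps.
concert recording: 24.732 Mbps × 5460 s = 135036.7 Mb
wedding highlight reel: 27.402 Mbps × 480 s = 13153.0 Mb
animated explainer: 7.952 Mbps × 240 s = 1908.5 Mb
sports highlight package: 15.532 Mbps × 780 s = 12115.0 Mb
Total: 162213.1 Mb = 20276.6 MB.
= 18.88 GiB.

18.88 GiB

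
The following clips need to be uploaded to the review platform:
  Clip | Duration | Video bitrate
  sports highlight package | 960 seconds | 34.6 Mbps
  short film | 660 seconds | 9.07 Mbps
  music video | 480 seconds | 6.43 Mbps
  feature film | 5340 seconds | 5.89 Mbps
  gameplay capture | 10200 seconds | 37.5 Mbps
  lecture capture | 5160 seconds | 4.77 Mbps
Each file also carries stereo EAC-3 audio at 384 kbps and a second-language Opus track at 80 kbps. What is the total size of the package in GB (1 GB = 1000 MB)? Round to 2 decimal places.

61.43 GB

Audio total: 384 + 80 = 464 kbps = 0.464 Mbps.
sports highlight package: 35.064 Mbps × 960 s = 33661.4 Mb
short film: 9.534 Mbps × 660 s = 6292.4 Mb
music video: 6.894 Mbps × 480 s = 3309.1 Mb
feature film: 6.354 Mbps × 5340 s = 33930.4 Mb
gameplay capture: 37.964 Mbps × 10200 s = 387232.8 Mb
lecture capture: 5.234 Mbps × 5160 s = 27007.4 Mb
Total: 491433.6 Mb = 61429.2 MB.
= 61.43 GB.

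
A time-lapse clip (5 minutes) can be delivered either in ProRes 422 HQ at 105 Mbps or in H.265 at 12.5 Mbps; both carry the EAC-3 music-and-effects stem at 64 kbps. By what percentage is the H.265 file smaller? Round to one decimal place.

88.0%

5 min = 300 s
Audio: 64 kbps = 0.064 Mbps.
ProRes 422 HQ: 105.064 Mbps × 300 s = 31519.2 Mb = 3.669 GiB.
H.265: 12.564 Mbps × 300 s = 3769.2 Mb = 0.439 GiB.
Reduction: (1 − 0.439/3.669) × 100 = 88.04%.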